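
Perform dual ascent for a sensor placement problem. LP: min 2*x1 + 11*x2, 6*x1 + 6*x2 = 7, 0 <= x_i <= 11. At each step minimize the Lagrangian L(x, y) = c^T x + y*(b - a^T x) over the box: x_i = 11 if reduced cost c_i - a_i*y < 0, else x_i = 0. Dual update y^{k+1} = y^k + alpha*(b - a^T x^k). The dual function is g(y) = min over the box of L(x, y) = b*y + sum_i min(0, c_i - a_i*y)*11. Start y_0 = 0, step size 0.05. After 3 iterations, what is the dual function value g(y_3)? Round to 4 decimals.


Dual ascent for LP: min 2*x1 + 11*x2, 6*x1 + 6*x2 = 7, 0 <= x_i <= 11
Step 1: y^k = 0.0, reduced costs: (2.0, 11.0)
  x^k = (0.0, 0.0), subgradient = b - a^T x = 7.0
  y^{k+1} = 0.0 + 0.05*7.0 = 0.35
Step 2: y^k = 0.35, reduced costs: (-0.1, 8.9)
  x^k = (11.0, 0.0), subgradient = b - a^T x = -59.0
  y^{k+1} = 0.35 + 0.05*-59.0 = -2.6
Step 3: y^k = -2.6, reduced costs: (17.6, 26.6)
  x^k = (0.0, 0.0), subgradient = b - a^T x = 7.0
  y^{k+1} = -2.6 + 0.05*7.0 = -2.25
Dual objective at y_3 = -2.25: reduced costs (15.5, 24.5), box minimizer x = (0.0, 0.0)
g(y_3) = b*y + (c1 - a1*y)*x1 + (c2 - a2*y)*x2 = 7*(-2.25) + 15.5*0.0 + 24.5*0.0 = -15.75 + 0.0 + 0.0 = -15.75


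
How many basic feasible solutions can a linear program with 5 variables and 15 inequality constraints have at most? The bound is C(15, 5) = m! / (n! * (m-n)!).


Each vertex corresponds to some choice of n active constraints out of m, so the number of vertices is at most C(m, n) = m! / (n!(m-n)!).
m = 15, n = 5
Numerator: 15 * 14 * 13 * 12 * 11
Denominator: 5! = 120
C(15, 5) = 3003


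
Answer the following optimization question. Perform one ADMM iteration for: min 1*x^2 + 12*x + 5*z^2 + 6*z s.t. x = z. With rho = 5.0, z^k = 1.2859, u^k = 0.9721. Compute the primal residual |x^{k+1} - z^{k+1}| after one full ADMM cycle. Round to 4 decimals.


ADMM iteration with rho = 5.0, z^k = 1.2859, u^k = 0.9721
Step 1: x-update.
Minimize 1*x^2 + 12*x + (5.0/2)*(x - 1.2859 + 0.9721)^2
FOC: (2*1 + 5.0)*x = -12 + 5.0*(1.2859 - 0.9721)
x^{k+1} = -1.4901
Step 2: z-update.
Minimize 5*z^2 + 6*z + (5.0/2)*(-1.4901 - z + 0.9721)^2
FOC: (2*5 + 5.0)*z = -6 + 5.0*(-1.4901 + 0.9721)
z^{k+1} = -0.5727
Step 3: u-update.
u^{k+1} = 0.9721 - 1.4901 + 0.5727 = 0.0546
Step 4: Primal residual = |-1.4901 + 0.5727| = 0.9175


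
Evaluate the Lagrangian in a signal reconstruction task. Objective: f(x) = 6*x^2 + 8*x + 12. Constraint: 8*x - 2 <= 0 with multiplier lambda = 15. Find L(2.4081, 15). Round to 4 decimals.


Step 1: Evaluate f(x).
f(2.4081) = 6*2.4081^2 + 8*2.4081 + 12 = 66.0585
Step 2: Evaluate g(x).
g(2.4081) = 8*2.4081 - 2 = 17.2648
Step 3: Compute Lagrangian.
L = 66.0585 + 15*17.2648 = 325.0305


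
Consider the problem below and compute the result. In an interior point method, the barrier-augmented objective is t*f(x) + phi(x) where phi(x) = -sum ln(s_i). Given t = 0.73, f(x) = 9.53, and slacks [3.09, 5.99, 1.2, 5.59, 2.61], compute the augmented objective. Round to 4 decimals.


Step 1: Compute log-barrier.
ln values: [1.1282, 1.7901, 0.1823, 1.721, 0.9594]
phi = -(1.1282 + 1.7901 + 0.1823 + 1.721 + 0.9594) = -5.7809
Step 2: Compute augmented objective.
t*f(x) = 0.73*9.53 = 6.9569
Total = 6.9569 - 5.7809 = 1.176


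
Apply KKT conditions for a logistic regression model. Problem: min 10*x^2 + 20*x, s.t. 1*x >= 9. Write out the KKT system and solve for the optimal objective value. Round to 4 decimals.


Step 1: Try lambda = 0 (constraint inactive).
x_unc = -20/(2*10) = -1.0
Check: 1*-1.0 = -1.0 < 9 -- violated!
Step 2: Constraint must be active: 1*x = 9
x* = 9/1 = 9.0
lambda = (2*10*9.0 + 20)/1 = 200.0
Step 3: Compute optimal value.
f(x*) = 10*9.0^2 + 20*9.0 = 990.0


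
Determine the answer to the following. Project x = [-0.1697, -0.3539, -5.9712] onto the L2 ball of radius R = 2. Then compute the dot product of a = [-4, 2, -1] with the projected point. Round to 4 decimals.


Step 1: Compute ||x|| (intermediates to 6 decimals).
||x|| = sqrt((-0.1697)^2 + (-0.3539)^2 + (-5.9712)^2) = 5.984085
Step 2: Project.
Since ||x|| > R, scale = R/||x|| = 2/5.984085 = 0.33422, proj(x) = scale * x
proj(x) = [-0.056717, -0.11828, -1.995694]
Step 3: Dot product.
a^T * proj(x) = -4*(-0.056717) + 2*(-0.11828) - 1*(-1.995694) = 1.986


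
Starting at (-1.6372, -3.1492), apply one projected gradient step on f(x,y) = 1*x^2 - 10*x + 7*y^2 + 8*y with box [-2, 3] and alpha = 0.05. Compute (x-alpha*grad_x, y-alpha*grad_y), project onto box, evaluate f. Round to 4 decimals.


Step 1: Compute gradient at (-1.6372, -3.1492).
grad_x = 2*1*-1.6372 - 10 = -13.2744
grad_y = 2*7*-3.1492 + 8 = -36.0888
Step 2: Gradient step.
x_raw = -1.6372 - 0.05*-13.2744 = -0.9735
y_raw = -3.1492 - 0.05*-36.0888 = -1.3448
Step 3: Project onto [-2, 3].
x_proj = clip(-0.9735) = -0.9735
y_proj = clip(-1.3448) = -1.3448
Step 4: Evaluate f.
f(-0.9735, -1.3448) = 12.583


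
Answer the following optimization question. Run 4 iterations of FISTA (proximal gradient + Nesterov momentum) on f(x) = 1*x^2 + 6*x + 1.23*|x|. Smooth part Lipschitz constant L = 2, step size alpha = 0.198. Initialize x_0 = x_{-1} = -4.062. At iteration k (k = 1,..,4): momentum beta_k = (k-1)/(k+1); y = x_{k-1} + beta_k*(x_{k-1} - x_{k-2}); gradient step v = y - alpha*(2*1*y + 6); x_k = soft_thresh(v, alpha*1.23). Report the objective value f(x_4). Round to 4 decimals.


FISTA on f(x) = 1*x^2 + 6*x + 1.23*|x|
L = 2, alpha = 0.198
Iteration 1: beta = 0.0, y = -4.062 + 0.0*(-4.062 + 4.062) = -4.062
  grad(y) = -2.124, v = y - alpha*grad = -3.6414
  prox(v) = soft_thresh(-3.6414, 0.2435) = -3.3979
Iteration 2: beta = 0.3333, y = -3.3979 + 0.3333*(-3.3979 + 4.062) = -3.1765
  grad(y) = -0.3531, v = y - alpha*grad = -3.1066
  prox(v) = soft_thresh(-3.1066, 0.2435) = -2.8631
Iteration 3: beta = 0.5, y = -2.8631 + 0.5*(-2.8631 + 3.3979) = -2.5957
  grad(y) = 0.8086, v = y - alpha*grad = -2.7558
  prox(v) = soft_thresh(-2.7558, 0.2435) = -2.5123
Iteration 4: beta = 0.6, y = -2.5123 + 0.6*(-2.5123 + 2.8631) = -2.3018
  grad(y) = 1.3965, v = y - alpha*grad = -2.5783
  prox(v) = soft_thresh(-2.5783, 0.2435) = -2.3347
f(x_4) = 1*(-2.3347)^2 + 6*(-2.3347) + 1.23*|-2.3347| = -5.6857


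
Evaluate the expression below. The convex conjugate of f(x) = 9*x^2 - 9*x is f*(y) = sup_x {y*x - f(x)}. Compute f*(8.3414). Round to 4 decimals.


f*(y) = sup_x {y*x - a*x^2 - b*x} = sup_x {(y-b)*x - a*x^2}
FOC: (y - b) - 2a*x = 0 => x* = (y - b)/(2a)
x* = (8.3414 + 9)/(2*9) = 0.9634
f*(8.3414) = (y-b)^2/(4a) = (8.3414 + 9)^2/(4*9)
= 300.7242/36 = 8.3534


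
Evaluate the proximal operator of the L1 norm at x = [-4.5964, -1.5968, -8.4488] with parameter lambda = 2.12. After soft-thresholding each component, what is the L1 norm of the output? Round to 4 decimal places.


Soft-thresholding with lambda = 2.12:
prox(-4.5964) = sign(-4.5964)*max(|-4.5964| - 2.12, 0) = -2.4764
prox(-1.5968) = sign(-1.5968)*max(|-1.5968| - 2.12, 0) = 0.0
prox(-8.4488) = sign(-8.4488)*max(|-8.4488| - 2.12, 0) = -6.3288
prox(x) = [-2.4764, 0.0, -6.3288]
||prox(x)||_1 = 2.4764 + 0.0 + 6.3288 = 8.8052


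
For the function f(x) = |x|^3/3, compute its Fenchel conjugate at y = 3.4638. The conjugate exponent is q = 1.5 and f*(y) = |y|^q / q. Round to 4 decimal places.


The conjugate exponent q satisfies 1/p + 1/q = 1.
p = 3, so q = 3/(3 - 1) = 1.5
|y|^q = 3.4638^1.5 = 6.4466
f*(3.4638) = 6.4466 / 1.5 = 4.2977


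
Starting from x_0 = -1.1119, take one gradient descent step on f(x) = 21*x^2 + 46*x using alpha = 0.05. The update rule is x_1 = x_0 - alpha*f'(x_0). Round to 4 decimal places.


We compute the gradient at x_0 and apply the update.
f'(x) = 42*x + 46
f'(-1.1119) = 42*-1.1119 + 46 = -0.6998
x_1 = -1.1119 - 0.05*-0.6998 = -1.0769


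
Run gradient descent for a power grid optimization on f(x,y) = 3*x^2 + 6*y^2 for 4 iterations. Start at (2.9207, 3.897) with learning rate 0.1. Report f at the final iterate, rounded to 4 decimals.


Gradient descent on f(x,y) = 3*x^2 + 6*y^2.
Starting point: (2.9207, 3.897), alpha = 0.1
Step 1: grad_x = 2*3*2.9207 = 17.5242, grad_y = 2*6*3.897 = 46.764
  x_1 = 2.9207 - 0.1*17.5242 = 1.1683
  y_1 = 3.897 - 0.1*46.764 = -0.7794
Step 2: grad_x = 2*3*1.1683 = 7.0097, grad_y = 2*6*-0.7794 = -9.3528
  x_2 = 1.1683 - 0.1*7.0097 = 0.4673
  y_2 = -0.7794 - 0.1*-9.3528 = 0.1559
Step 3: grad_x = 2*3*0.4673 = 2.8039, grad_y = 2*6*0.1559 = 1.8706
  x_3 = 0.4673 - 0.1*2.8039 = 0.1869
  y_3 = 0.1559 - 0.1*1.8706 = -0.0312
Step 4: grad_x = 2*3*0.1869 = 1.1215, grad_y = 2*6*-0.0312 = -0.3741
  x_4 = 0.1869 - 0.1*1.1215 = 0.0748
  y_4 = -0.0312 - 0.1*-0.3741 = 0.0062
f(0.0748, 0.0062) = 3*0.0748^2 + 6*0.0062^2 = 0.017


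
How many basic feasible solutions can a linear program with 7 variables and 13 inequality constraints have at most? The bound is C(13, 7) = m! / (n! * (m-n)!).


Each vertex corresponds to some choice of n active constraints out of m, so the number of vertices is at most C(m, n) = m! / (n!(m-n)!).
m = 13, n = 7
Numerator: 13 * 12 * 11 * 10 * 9 * 8 * 7
Denominator: 7! = 5040
C(13, 7) = 1716


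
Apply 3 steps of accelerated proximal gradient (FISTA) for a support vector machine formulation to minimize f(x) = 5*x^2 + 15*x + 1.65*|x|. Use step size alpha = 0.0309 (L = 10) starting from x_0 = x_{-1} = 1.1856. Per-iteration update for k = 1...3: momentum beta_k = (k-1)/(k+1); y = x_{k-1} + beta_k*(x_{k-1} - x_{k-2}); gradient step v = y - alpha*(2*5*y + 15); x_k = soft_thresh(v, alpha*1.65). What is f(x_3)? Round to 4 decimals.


FISTA on f(x) = 5*x^2 + 15*x + 1.65*|x|
L = 10, alpha = 0.0309
Iteration 1: beta = 0.0, y = 1.1856 + 0.0*(1.1856 - 1.1856) = 1.1856
  grad(y) = 26.856, v = y - alpha*grad = 0.3557
  prox(v) = soft_thresh(0.3557, 0.051) = 0.3048
Iteration 2: beta = 0.3333, y = 0.3048 + 0.3333*(0.3048 - 1.1856) = 0.0112
  grad(y) = 15.1115, v = y - alpha*grad = -0.4558
  prox(v) = soft_thresh(-0.4558, 0.051) = -0.4048
Iteration 3: beta = 0.5, y = -0.4048 + 0.5*(-0.4048 - 0.3048) = -0.7596
  grad(y) = 7.4041, v = y - alpha*grad = -0.9884
  prox(v) = soft_thresh(-0.9884, 0.051) = -0.9374
f(x_3) = 5*(-0.9374)^2 + 15*(-0.9374) + 1.65*|-0.9374| = -8.1207


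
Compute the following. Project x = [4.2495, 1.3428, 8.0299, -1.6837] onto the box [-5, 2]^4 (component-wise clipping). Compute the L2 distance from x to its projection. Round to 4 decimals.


Project each component onto [-5, 2].
clip(4.2495) = 2.0, clip(1.3428) = 1.3428, clip(8.0299) = 2.0, clip(-1.6837) = -1.6837
Projection = [2.0, 1.3428, 2.0, -1.6837]
Squared diffs: [5.0603, 0.0, 36.3597, 0.0]
Distance = sqrt(41.42) = 6.4358


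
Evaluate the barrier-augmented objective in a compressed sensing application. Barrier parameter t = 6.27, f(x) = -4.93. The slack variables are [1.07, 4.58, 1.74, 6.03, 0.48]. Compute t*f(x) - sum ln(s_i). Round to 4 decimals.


Step 1: Compute log-barrier.
ln values: [0.0677, 1.5217, 0.5539, 1.7967, -0.734]
phi = -(0.0677 + 1.5217 + 0.5539 + 1.7967 - 0.734) = -3.206
Step 2: Compute augmented objective.
t*f(x) = 6.27*-4.93 = -30.9111
Total = -30.9111 - 3.206 = -34.1171


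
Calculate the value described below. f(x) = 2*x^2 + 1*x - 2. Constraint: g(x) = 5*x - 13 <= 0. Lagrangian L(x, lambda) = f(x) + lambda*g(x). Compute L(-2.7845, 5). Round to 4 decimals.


Step 1: Evaluate f(x).
f(-2.7845) = 2*(-2.7845)^2 + 1*(-2.7845) - 2 = 10.7224
Step 2: Evaluate g(x).
g(-2.7845) = 5*-2.7845 - 13 = -26.9225
Step 3: Compute Lagrangian.
L = 10.7224 + 5*-26.9225 = -123.8901


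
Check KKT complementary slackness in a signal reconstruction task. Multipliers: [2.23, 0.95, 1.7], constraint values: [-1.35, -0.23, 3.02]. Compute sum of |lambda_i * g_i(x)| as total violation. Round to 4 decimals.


KKT complementary slackness check:
lambda_1 * g_1 = 2.23 * -1.35 = -3.0105
lambda_2 * g_2 = 0.95 * -0.23 = -0.2185
lambda_3 * g_3 = 1.7 * 3.02 = 5.134
Total violation = 3.0105 + 0.2185 + 5.134 = 8.363


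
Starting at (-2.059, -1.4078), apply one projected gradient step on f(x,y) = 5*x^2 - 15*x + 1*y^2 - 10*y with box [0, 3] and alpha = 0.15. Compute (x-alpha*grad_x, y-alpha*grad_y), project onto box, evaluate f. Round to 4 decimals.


Step 1: Compute gradient at (-2.059, -1.4078).
grad_x = 2*5*-2.059 - 15 = -35.59
grad_y = 2*1*-1.4078 - 10 = -12.8156
Step 2: Gradient step.
x_raw = -2.059 - 0.15*-35.59 = 3.2795
y_raw = -1.4078 - 0.15*-12.8156 = 0.5145
Step 3: Project onto [0, 3].
x_proj = clip(3.2795) = 3.0
y_proj = clip(0.5145) = 0.5145
Step 4: Evaluate f.
f(3.0, 0.5145) = -4.8806


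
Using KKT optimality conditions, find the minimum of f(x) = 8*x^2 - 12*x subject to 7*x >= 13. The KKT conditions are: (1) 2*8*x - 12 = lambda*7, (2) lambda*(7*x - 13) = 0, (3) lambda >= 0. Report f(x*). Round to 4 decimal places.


Step 1: Try lambda = 0 (constraint inactive).
x_unc = 12/(2*8) = 0.75
Check: 7*0.75 = 5.25 < 13 -- violated!
Step 2: Constraint must be active: 7*x = 13
x* = 13/7 = 1.8571 (rounded; the exact value 13/7 is used below)
lambda = (2*8*(13/7) - 12)/7 = 2.5306
Step 3: Compute optimal value.
f(x*) = 8*(13/7)^2 - 12*(13/7) = 5.3061


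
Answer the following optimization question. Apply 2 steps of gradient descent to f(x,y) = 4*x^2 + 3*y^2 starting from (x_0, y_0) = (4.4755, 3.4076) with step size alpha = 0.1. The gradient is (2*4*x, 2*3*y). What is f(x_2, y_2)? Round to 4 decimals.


Gradient descent on f(x,y) = 4*x^2 + 3*y^2.
Starting point: (4.4755, 3.4076), alpha = 0.1
Step 1: grad_x = 2*4*4.4755 = 35.804, grad_y = 2*3*3.4076 = 20.4456
  x_1 = 4.4755 - 0.1*35.804 = 0.8951
  y_1 = 3.4076 - 0.1*20.4456 = 1.363
Step 2: grad_x = 2*4*0.8951 = 7.1608, grad_y = 2*3*1.363 = 8.1782
  x_2 = 0.8951 - 0.1*7.1608 = 0.179
  y_2 = 1.363 - 0.1*8.1782 = 0.5452
f(0.179, 0.5452) = 4*0.179^2 + 3*0.5452^2 = 1.02


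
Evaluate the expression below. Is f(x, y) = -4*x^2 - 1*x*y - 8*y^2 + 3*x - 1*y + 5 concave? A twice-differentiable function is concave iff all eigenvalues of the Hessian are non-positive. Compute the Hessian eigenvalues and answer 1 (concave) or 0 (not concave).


The Hessian of f(x,y) = -4*x^2 - 1*x*y - 8*y^2 + 3*x - 1*y + 5 is:
H = [[-8, -1], [-1, -16]]
Trace = -8 - 16 = -24
Determinant = -8*-16 - (-1)^2 = 127
Discriminant = (-24)^2 - 4*127 = 68.0
Eigenvalues: lambda_1 = -16.1231, lambda_2 = -7.8769
The function is concave.

1


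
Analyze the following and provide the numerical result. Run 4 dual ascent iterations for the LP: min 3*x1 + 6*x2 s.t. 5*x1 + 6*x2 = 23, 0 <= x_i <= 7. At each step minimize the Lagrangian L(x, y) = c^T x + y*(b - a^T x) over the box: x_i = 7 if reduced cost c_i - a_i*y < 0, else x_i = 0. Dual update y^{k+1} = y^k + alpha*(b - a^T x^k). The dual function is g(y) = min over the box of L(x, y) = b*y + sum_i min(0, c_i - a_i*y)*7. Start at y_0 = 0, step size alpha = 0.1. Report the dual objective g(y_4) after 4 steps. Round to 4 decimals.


Dual ascent for LP: min 3*x1 + 6*x2, 5*x1 + 6*x2 = 23, 0 <= x_i <= 7
Step 1: y^k = 0.0, reduced costs: (3.0, 6.0)
  x^k = (0.0, 0.0), subgradient = b - a^T x = 23.0
  y^{k+1} = 0.0 + 0.1*23.0 = 2.3
Step 2: y^k = 2.3, reduced costs: (-8.5, -7.8)
  x^k = (7.0, 7.0), subgradient = b - a^T x = -54.0
  y^{k+1} = 2.3 + 0.1*-54.0 = -3.1
Step 3: y^k = -3.1, reduced costs: (18.5, 24.6)
  x^k = (0.0, 0.0), subgradient = b - a^T x = 23.0
  y^{k+1} = -3.1 + 0.1*23.0 = -0.8
Step 4: y^k = -0.8, reduced costs: (7.0, 10.8)
  x^k = (0.0, 0.0), subgradient = b - a^T x = 23.0
  y^{k+1} = -0.8 + 0.1*23.0 = 1.5
Dual objective at y_4 = 1.5: reduced costs (-4.5, -3.0), box minimizer x = (7.0, 7.0)
g(y_4) = b*y + (c1 - a1*y)*x1 + (c2 - a2*y)*x2 = 23*1.5 + (-4.5)*7.0 + (-3.0)*7.0 = 34.5 - 31.5 - 21.0 = -18.0


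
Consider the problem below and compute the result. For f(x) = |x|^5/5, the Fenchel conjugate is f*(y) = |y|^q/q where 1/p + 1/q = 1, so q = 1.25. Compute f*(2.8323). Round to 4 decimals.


The conjugate exponent q satisfies 1/p + 1/q = 1.
p = 5, so q = 5/(5 - 1) = 1.25
|y|^q = 2.8323^1.25 = 3.6743
f*(2.8323) = 3.6743 / 1.25 = 2.9394


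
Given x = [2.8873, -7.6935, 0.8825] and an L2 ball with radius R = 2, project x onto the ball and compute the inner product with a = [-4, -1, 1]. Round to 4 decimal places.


Step 1: Compute ||x|| (intermediates to 6 decimals).
||x|| = sqrt(2.8873^2 + (-7.6935)^2 + 0.8825^2) = 8.264699
Step 2: Project.
Since ||x|| > R, scale = R/||x|| = 2/8.264699 = 0.241993, proj(x) = scale * x
proj(x) = [0.698706, -1.861773, 0.213559]
Step 3: Dot product.
a^T * proj(x) = -4*0.698706 - 1*(-1.861773) + 1*0.213559 = -0.7195


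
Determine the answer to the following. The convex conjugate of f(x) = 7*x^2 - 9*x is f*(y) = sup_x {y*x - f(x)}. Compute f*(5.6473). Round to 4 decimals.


f*(y) = sup_x {y*x - a*x^2 - b*x} = sup_x {(y-b)*x - a*x^2}
FOC: (y - b) - 2a*x = 0 => x* = (y - b)/(2a)
x* = (5.6473 + 9)/(2*7) = 1.0462
f*(5.6473) = (y-b)^2/(4a) = (5.6473 + 9)^2/(4*7)
= 214.5434/28 = 7.6623


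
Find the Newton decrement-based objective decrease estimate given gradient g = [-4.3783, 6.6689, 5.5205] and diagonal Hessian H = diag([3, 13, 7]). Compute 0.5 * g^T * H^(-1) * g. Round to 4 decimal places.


Step 1: H is diagonal, so H^(-1) * g = [-1.4594, 0.513, 0.7886].
Step 2: g^T H^(-1) g = sum_i g_i^2 / H_ii
  = (-4.3783)^2/3 + (6.6689)^2/13 + (5.5205)^2/7
  = 6.3898 + 3.4211 + 4.3537 = 14.1646
Step 3: Objective decrease = 0.5 * g^T H^(-1) g = 7.0823


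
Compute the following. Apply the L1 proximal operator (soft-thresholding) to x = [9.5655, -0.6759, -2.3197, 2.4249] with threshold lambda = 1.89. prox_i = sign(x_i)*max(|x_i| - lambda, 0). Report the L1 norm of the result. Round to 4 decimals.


Soft-thresholding with lambda = 1.89:
prox(9.5655) = sign(9.5655)*max(|9.5655| - 1.89, 0) = 7.6755
prox(-0.6759) = sign(-0.6759)*max(|-0.6759| - 1.89, 0) = 0.0
prox(-2.3197) = sign(-2.3197)*max(|-2.3197| - 1.89, 0) = -0.4297
prox(2.4249) = sign(2.4249)*max(|2.4249| - 1.89, 0) = 0.5349
prox(x) = [7.6755, 0.0, -0.4297, 0.5349]
||prox(x)||_1 = 7.6755 + 0.0 + 0.4297 + 0.5349 = 8.6401


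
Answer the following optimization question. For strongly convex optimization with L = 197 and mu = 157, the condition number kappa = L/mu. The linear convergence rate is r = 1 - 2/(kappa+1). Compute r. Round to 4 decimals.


Step 1: Compute the condition number.
kappa = L/mu = 197/157 = 1.2548
Step 2: Compute the convergence rate.
r = 1 - 2/(kappa + 1) = 1 - 2*mu/(L + mu) = (L - mu)/(L + mu) = 40/354 = 0.113


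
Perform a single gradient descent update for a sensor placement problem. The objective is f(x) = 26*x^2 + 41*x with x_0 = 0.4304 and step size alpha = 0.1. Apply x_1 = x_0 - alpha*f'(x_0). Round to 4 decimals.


We compute the gradient at x_0 and apply the update.
f'(x) = 52*x + 41
f'(0.4304) = 52*0.4304 + 41 = 63.3808
x_1 = 0.4304 - 0.1*63.3808 = -5.9077


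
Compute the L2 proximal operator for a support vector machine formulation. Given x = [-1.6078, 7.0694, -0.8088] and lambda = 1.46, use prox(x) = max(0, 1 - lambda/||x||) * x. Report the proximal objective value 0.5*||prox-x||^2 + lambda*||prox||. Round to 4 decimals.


Step 1: Compute ||x||.
||x|| = 7.2949
Step 2: Compute scaling factor.
scale = max(0, 1 - 1.46/7.2949) = 0.7999
Step 3: prox(x) = [-1.286, 5.6545, -0.6469]
||prox(x)|| = 5.8349
Step 4: Proximal objective.
0.5*||prox-x||^2 = 1.0658
lambda*||prox|| = 8.519
Total = 9.5848


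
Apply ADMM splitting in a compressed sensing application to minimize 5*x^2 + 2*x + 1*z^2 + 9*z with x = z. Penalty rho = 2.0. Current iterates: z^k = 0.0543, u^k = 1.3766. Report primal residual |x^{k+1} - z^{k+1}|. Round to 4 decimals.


ADMM iteration with rho = 2.0, z^k = 0.0543, u^k = 1.3766
Step 1: x-update.
Minimize 5*x^2 + 2*x + (2.0/2)*(x - 0.0543 + 1.3766)^2
FOC: (2*5 + 2.0)*x = -2 + 2.0*(0.0543 - 1.3766)
x^{k+1} = -0.3871
Step 2: z-update.
Minimize 1*z^2 + 9*z + (2.0/2)*(-0.3871 - z + 1.3766)^2
FOC: (2*1 + 2.0)*z = -9 + 2.0*(-0.3871 + 1.3766)
z^{k+1} = -1.7552
Step 3: u-update.
u^{k+1} = 1.3766 - 0.3871 + 1.7552 = 2.7448
Step 4: Primal residual = |-0.3871 + 1.7552| = 1.3682


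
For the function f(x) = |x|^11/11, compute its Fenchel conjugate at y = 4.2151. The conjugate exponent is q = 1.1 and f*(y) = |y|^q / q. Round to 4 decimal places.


The conjugate exponent q satisfies 1/p + 1/q = 1.
p = 11, so q = 11/(11 - 1) = 1.1
|y|^q = 4.2151^1.1 = 4.8673
f*(4.2151) = 4.8673 / 1.1 = 4.4248


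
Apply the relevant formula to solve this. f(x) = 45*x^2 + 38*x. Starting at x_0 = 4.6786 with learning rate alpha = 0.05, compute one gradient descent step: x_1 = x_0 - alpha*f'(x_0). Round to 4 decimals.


We compute the gradient at x_0 and apply the update.
f'(x) = 90*x + 38
f'(4.6786) = 90*4.6786 + 38 = 459.074
x_1 = 4.6786 - 0.05*459.074 = -18.2751


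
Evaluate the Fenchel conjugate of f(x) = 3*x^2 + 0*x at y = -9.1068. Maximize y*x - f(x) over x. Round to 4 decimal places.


f*(y) = sup_x {y*x - a*x^2 - b*x} = sup_x {(y-b)*x - a*x^2}
FOC: (y - b) - 2a*x = 0 => x* = (y - b)/(2a)
x* = (-9.1068 - 0)/(2*3) = -1.5178
f*(-9.1068) = (y-b)^2/(4a) = (-9.1068 - 0)^2/(4*3)
= 82.9338/12 = 6.9112


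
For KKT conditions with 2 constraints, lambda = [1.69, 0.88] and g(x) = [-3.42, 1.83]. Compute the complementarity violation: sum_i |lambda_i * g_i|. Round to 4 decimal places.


KKT complementary slackness check:
lambda_1 * g_1 = 1.69 * -3.42 = -5.7798
lambda_2 * g_2 = 0.88 * 1.83 = 1.6104
Total violation = 5.7798 + 1.6104 = 7.3902


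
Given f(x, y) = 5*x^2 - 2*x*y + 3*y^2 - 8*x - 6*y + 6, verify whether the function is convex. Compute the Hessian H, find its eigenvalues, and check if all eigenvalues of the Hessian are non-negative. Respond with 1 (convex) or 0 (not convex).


The Hessian of f(x,y) = 5*x^2 - 2*x*y + 3*y^2 - 8*x - 6*y + 6 is:
H = [[10, -2], [-2, 6]]
Trace = 10 + 6 = 16
Determinant = 10*6 - (-2)^2 = 56
Discriminant = (16)^2 - 4*56 = 32.0
Eigenvalues: lambda_1 = 5.1716, lambda_2 = 10.8284
The function is convex.

1


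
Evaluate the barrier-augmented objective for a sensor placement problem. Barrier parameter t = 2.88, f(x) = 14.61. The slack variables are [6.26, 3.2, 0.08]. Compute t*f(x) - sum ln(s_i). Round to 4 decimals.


Step 1: Compute log-barrier.
ln values: [1.8342, 1.1632, -2.5257]
phi = -(1.8342 + 1.1632 - 2.5257) = -0.4716
Step 2: Compute augmented objective.
t*f(x) = 2.88*14.61 = 42.0768
Total = 42.0768 - 0.4716 = 41.6052


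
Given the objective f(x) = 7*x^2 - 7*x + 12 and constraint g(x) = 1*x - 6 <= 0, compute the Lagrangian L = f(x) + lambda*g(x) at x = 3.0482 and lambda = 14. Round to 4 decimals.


Step 1: Evaluate f(x).
f(3.0482) = 7*3.0482^2 - 7*3.0482 + 12 = 55.7033
Step 2: Evaluate g(x).
g(3.0482) = 1*3.0482 - 6 = -2.9518
Step 3: Compute Lagrangian.
L = 55.7033 + 14*-2.9518 = 14.3781


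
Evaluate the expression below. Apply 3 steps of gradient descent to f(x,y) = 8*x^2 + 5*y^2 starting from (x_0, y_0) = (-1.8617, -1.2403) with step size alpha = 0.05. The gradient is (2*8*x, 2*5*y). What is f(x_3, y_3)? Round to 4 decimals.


Gradient descent on f(x,y) = 8*x^2 + 5*y^2.
Starting point: (-1.8617, -1.2403), alpha = 0.05
Step 1: grad_x = 2*8*-1.8617 = -29.7872, grad_y = 2*5*-1.2403 = -12.403
  x_1 = -1.8617 - 0.05*-29.7872 = -0.3723
  y_1 = -1.2403 - 0.05*-12.403 = -0.6202
Step 2: grad_x = 2*8*-0.3723 = -5.9574, grad_y = 2*5*-0.6202 = -6.2015
  x_2 = -0.3723 - 0.05*-5.9574 = -0.0745
  y_2 = -0.6202 - 0.05*-6.2015 = -0.3101
Step 3: grad_x = 2*8*-0.0745 = -1.1915, grad_y = 2*5*-0.3101 = -3.1008
  x_3 = -0.0745 - 0.05*-1.1915 = -0.0149
  y_3 = -0.3101 - 0.05*-3.1008 = -0.155
f(-0.0149, -0.155) = 8*(-0.0149)^2 + 5*(-0.155)^2 = 0.122


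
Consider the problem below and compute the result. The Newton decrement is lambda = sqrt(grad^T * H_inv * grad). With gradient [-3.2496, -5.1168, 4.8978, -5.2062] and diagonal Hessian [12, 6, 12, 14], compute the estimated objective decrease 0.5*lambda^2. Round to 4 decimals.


Step 1: H is diagonal, so H^(-1) * g = [-0.2708, -0.8528, 0.4082, -0.3719].
Step 2: g^T H^(-1) g = sum_i g_i^2 / H_ii
  = (-3.2496)^2/12 + (-5.1168)^2/6 + (4.8978)^2/12 + (-5.2062)^2/14
  = 0.88 + 4.3636 + 1.999 + 1.936 = 9.1787
Step 3: Objective decrease = 0.5 * g^T H^(-1) g = 4.5893


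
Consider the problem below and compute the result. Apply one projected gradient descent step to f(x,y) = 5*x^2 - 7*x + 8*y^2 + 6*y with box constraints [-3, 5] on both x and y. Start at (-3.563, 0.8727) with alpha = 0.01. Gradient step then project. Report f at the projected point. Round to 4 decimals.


Step 1: Compute gradient at (-3.563, 0.8727).
grad_x = 2*5*-3.563 - 7 = -42.63
grad_y = 2*8*0.8727 + 6 = 19.9632
Step 2: Gradient step.
x_raw = -3.563 - 0.01*-42.63 = -3.1367
y_raw = 0.8727 - 0.01*19.9632 = 0.6731
Step 3: Project onto [-3, 5].
x_proj = clip(-3.1367) = -3.0
y_proj = clip(0.6731) = 0.6731
Step 4: Evaluate f.
f(-3.0, 0.6731) = 73.6626


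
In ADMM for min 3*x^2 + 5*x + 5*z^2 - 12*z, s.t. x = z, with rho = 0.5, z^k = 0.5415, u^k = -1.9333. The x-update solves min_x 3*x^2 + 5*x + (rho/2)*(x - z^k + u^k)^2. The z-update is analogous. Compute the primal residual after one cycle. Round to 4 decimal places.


ADMM iteration with rho = 0.5, z^k = 0.5415, u^k = -1.9333
Step 1: x-update.
Minimize 3*x^2 + 5*x + (0.5/2)*(x - 0.5415 - 1.9333)^2
FOC: (2*3 + 0.5)*x = -5 + 0.5*(0.5415 + 1.9333)
x^{k+1} = -0.5789
Step 2: z-update.
Minimize 5*z^2 - 12*z + (0.5/2)*(-0.5789 - z - 1.9333)^2
FOC: (2*5 + 0.5)*z = 12 + 0.5*(-0.5789 - 1.9333)
z^{k+1} = 1.0232
Step 3: u-update.
u^{k+1} = -1.9333 - 0.5789 - 1.0232 = -3.5354
Step 4: Primal residual = |-0.5789 - 1.0232| = 1.6021


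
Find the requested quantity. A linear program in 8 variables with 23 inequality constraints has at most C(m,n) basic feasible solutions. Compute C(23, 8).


Each vertex corresponds to some choice of n active constraints out of m, so the number of vertices is at most C(m, n) = m! / (n!(m-n)!).
m = 23, n = 8
Numerator: 23 * 22 * 21 * 20 * 19 * 18 * 17 * 16
Denominator: 8! = 40320
C(23, 8) = 490314


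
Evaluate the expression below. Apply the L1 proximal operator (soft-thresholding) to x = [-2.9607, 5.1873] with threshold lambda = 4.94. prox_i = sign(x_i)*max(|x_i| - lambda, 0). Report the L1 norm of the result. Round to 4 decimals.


Soft-thresholding with lambda = 4.94:
prox(-2.9607) = sign(-2.9607)*max(|-2.9607| - 4.94, 0) = 0.0
prox(5.1873) = sign(5.1873)*max(|5.1873| - 4.94, 0) = 0.2473
prox(x) = [0.0, 0.2473]
||prox(x)||_1 = 0.0 + 0.2473 = 0.2473


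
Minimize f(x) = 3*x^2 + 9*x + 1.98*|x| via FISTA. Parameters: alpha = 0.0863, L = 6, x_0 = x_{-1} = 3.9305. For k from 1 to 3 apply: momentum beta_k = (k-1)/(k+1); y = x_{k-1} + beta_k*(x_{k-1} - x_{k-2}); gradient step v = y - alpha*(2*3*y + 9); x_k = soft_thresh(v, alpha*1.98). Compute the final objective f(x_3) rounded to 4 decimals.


FISTA on f(x) = 3*x^2 + 9*x + 1.98*|x|
L = 6, alpha = 0.0863
Iteration 1: beta = 0.0, y = 3.9305 + 0.0*(3.9305 - 3.9305) = 3.9305
  grad(y) = 32.583, v = y - alpha*grad = 1.1186
  prox(v) = soft_thresh(1.1186, 0.1709) = 0.9477
Iteration 2: beta = 0.3333, y = 0.9477 + 0.3333*(0.9477 - 3.9305) = -0.0465
  grad(y) = 8.7207, v = y - alpha*grad = -0.7991
  prox(v) = soft_thresh(-0.7991, 0.1709) = -0.6283
Iteration 3: beta = 0.5, y = -0.6283 + 0.5*(-0.6283 - 0.9477) = -1.4163
  grad(y) = 0.5024, v = y - alpha*grad = -1.4596
  prox(v) = soft_thresh(-1.4596, 0.1709) = -1.2887
f(x_3) = 3*(-1.2887)^2 + 9*(-1.2887) + 1.98*|-1.2887| = -4.0644


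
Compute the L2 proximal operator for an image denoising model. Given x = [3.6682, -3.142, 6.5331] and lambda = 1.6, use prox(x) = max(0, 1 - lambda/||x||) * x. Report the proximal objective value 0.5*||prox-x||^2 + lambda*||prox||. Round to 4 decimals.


Step 1: Compute ||x||.
||x|| = 8.1246
Step 2: Compute scaling factor.
scale = max(0, 1 - 1.6/8.1246) = 0.8031
Step 3: prox(x) = [2.9458, -2.5232, 5.2465]
||prox(x)|| = 6.5246
Step 4: Proximal objective.
0.5*||prox-x||^2 = 1.28
lambda*||prox|| = 10.4394
Total = 11.7194


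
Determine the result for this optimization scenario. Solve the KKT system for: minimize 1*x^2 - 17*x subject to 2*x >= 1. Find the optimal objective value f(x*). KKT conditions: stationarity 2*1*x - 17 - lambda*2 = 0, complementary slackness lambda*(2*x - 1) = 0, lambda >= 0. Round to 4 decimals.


Step 1: Try lambda = 0 (constraint inactive).
Stationarity: 2*1*x - 17 = 0
x* = 17/(2*1) = 8.5
Check constraint: 2*8.5 = 17.0 >= 1 -- satisfied.
Step 2: Compute optimal value.
f(x*) = 1*8.5^2 - 17*8.5 = -72.25


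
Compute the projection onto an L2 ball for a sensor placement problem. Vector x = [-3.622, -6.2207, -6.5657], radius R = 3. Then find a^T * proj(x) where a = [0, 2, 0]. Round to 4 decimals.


Step 1: Compute ||x|| (intermediates to 6 decimals).
||x|| = sqrt((-3.622)^2 + (-6.2207)^2 + (-6.5657)^2) = 9.742916
Step 2: Project.
Since ||x|| > R, scale = R/||x|| = 3/9.742916 = 0.307916, proj(x) = scale * x
proj(x) = [-1.115272, -1.915453, -2.021684]
Step 3: Dot product.
a^T * proj(x) = 0*(-1.115272) + 2*(-1.915453) + 0*(-2.021684) = -3.8309


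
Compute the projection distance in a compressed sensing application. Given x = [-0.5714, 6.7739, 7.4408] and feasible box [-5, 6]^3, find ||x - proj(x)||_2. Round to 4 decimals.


Project each component onto [-5, 6].
clip(-0.5714) = -0.5714, clip(6.7739) = 6.0, clip(7.4408) = 6.0
Projection = [-0.5714, 6.0, 6.0]
Squared diffs: [0.0, 0.5989, 2.0759]
Distance = sqrt(2.6748) = 1.6355


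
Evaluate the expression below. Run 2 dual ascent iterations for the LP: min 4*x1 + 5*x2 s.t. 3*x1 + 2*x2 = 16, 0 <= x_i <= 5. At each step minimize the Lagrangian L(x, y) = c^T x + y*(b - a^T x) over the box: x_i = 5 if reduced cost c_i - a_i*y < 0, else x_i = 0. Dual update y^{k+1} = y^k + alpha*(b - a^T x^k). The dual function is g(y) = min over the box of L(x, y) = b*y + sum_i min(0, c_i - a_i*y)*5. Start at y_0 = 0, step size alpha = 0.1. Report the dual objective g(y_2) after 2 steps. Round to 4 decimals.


Dual ascent for LP: min 4*x1 + 5*x2, 3*x1 + 2*x2 = 16, 0 <= x_i <= 5
Step 1: y^k = 0.0, reduced costs: (4.0, 5.0)
  x^k = (0.0, 0.0), subgradient = b - a^T x = 16.0
  y^{k+1} = 0.0 + 0.1*16.0 = 1.6
Step 2: y^k = 1.6, reduced costs: (-0.8, 1.8)
  x^k = (5.0, 0.0), subgradient = b - a^T x = 1.0
  y^{k+1} = 1.6 + 0.1*1.0 = 1.7
Dual objective at y_2 = 1.7: reduced costs (-1.1, 1.6), box minimizer x = (5.0, 0.0)
g(y_2) = b*y + (c1 - a1*y)*x1 + (c2 - a2*y)*x2 = 16*1.7 + (-1.1)*5.0 + 1.6*0.0 = 27.2 - 5.5 + 0.0 = 21.7


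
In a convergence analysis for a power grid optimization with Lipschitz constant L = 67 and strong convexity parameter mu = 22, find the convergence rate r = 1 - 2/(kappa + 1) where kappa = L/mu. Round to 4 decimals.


Step 1: Compute the condition number.
kappa = L/mu = 67/22 = 3.0455
Step 2: Compute the convergence rate.
r = 1 - 2/(kappa + 1) = 1 - 2*mu/(L + mu) = (L - mu)/(L + mu) = 45/89 = 0.5056


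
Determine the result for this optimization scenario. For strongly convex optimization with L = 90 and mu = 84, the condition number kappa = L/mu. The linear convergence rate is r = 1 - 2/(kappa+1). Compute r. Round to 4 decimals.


Step 1: Compute the condition number.
kappa = L/mu = 90/84 = 1.0714
Step 2: Compute the convergence rate.
r = 1 - 2/(kappa + 1) = 1 - 2*mu/(L + mu) = (L - mu)/(L + mu) = 6/174 = 0.0345


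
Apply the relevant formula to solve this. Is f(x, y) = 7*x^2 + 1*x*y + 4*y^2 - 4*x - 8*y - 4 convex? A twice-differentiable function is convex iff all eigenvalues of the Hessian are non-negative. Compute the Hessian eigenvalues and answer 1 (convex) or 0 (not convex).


The Hessian of f(x,y) = 7*x^2 + 1*x*y + 4*y^2 - 4*x - 8*y - 4 is:
H = [[14, 1], [1, 8]]
Trace = 14 + 8 = 22
Determinant = 14*8 - (1)^2 = 111
Discriminant = (22)^2 - 4*111 = 40.0
Eigenvalues: lambda_1 = 7.8377, lambda_2 = 14.1623
The function is convex.

1


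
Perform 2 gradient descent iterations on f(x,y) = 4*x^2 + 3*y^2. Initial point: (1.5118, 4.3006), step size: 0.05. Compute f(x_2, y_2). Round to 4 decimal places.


Gradient descent on f(x,y) = 4*x^2 + 3*y^2.
Starting point: (1.5118, 4.3006), alpha = 0.05
Step 1: grad_x = 2*4*1.5118 = 12.0944, grad_y = 2*3*4.3006 = 25.8036
  x_1 = 1.5118 - 0.05*12.0944 = 0.9071
  y_1 = 4.3006 - 0.05*25.8036 = 3.0104
Step 2: grad_x = 2*4*0.9071 = 7.2566, grad_y = 2*3*3.0104 = 18.0625
  x_2 = 0.9071 - 0.05*7.2566 = 0.5442
  y_2 = 3.0104 - 0.05*18.0625 = 2.1073
f(0.5442, 2.1073) = 4*0.5442^2 + 3*2.1073^2 = 14.5069


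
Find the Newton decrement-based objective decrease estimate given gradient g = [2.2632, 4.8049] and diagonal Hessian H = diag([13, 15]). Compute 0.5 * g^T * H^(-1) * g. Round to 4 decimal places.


Step 1: H is diagonal, so H^(-1) * g = [0.1741, 0.3203].
Step 2: g^T H^(-1) g = sum_i g_i^2 / H_ii
  = (2.2632)^2/13 + (4.8049)^2/15
  = 0.394 + 1.5391 = 1.9331
Step 3: Objective decrease = 0.5 * g^T H^(-1) g = 0.9666


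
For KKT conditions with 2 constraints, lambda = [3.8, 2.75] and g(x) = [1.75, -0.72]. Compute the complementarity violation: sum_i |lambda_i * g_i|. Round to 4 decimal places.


KKT complementary slackness check:
lambda_1 * g_1 = 3.8 * 1.75 = 6.65
lambda_2 * g_2 = 2.75 * -0.72 = -1.98
Total violation = 6.65 + 1.98 = 8.63


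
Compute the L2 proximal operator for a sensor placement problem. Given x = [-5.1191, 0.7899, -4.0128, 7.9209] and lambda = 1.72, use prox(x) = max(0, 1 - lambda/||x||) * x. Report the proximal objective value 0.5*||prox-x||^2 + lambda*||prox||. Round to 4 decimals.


Step 1: Compute ||x||.
||x|| = 10.2797
Step 2: Compute scaling factor.
scale = max(0, 1 - 1.72/10.2797) = 0.8327
Step 3: prox(x) = [-4.2626, 0.6577, -3.3414, 6.5956]
||prox(x)|| = 8.5597
Step 4: Proximal objective.
0.5*||prox-x||^2 = 1.4792
lambda*||prox|| = 14.7227
Total = 16.2019


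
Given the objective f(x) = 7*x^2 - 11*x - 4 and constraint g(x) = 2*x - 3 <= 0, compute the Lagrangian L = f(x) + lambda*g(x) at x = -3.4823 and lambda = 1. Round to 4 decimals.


Step 1: Evaluate f(x).
f(-3.4823) = 7*(-3.4823)^2 - 11*(-3.4823) - 4 = 119.1902
Step 2: Evaluate g(x).
g(-3.4823) = 2*-3.4823 - 3 = -9.9646
Step 3: Compute Lagrangian.
L = 119.1902 + 1*-9.9646 = 109.2256


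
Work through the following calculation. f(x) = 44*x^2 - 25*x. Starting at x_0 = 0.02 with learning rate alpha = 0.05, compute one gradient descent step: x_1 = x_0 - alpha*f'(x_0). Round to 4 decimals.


We compute the gradient at x_0 and apply the update.
f'(x) = 88*x - 25
f'(0.02) = 88*0.02 - 25 = -23.24
x_1 = 0.02 - 0.05*-23.24 = 1.182


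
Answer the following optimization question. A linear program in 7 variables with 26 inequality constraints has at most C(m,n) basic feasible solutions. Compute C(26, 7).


Each vertex corresponds to some choice of n active constraints out of m, so the number of vertices is at most C(m, n) = m! / (n!(m-n)!).
m = 26, n = 7
Numerator: 26 * 25 * 24 * 23 * 22 * 21 * 20
Denominator: 7! = 5040
C(26, 7) = 657800


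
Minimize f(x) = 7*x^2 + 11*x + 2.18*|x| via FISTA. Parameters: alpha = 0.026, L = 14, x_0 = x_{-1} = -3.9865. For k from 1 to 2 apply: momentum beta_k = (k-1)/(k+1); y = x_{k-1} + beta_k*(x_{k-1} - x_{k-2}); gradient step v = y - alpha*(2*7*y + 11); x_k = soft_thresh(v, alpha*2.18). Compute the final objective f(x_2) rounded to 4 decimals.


FISTA on f(x) = 7*x^2 + 11*x + 2.18*|x|
L = 14, alpha = 0.026
Iteration 1: beta = 0.0, y = -3.9865 + 0.0*(-3.9865 + 3.9865) = -3.9865
  grad(y) = -44.811, v = y - alpha*grad = -2.8214
  prox(v) = soft_thresh(-2.8214, 0.0567) = -2.7647
Iteration 2: beta = 0.3333, y = -2.7647 + 0.3333*(-2.7647 + 3.9865) = -2.3575
  grad(y) = -22.0047, v = y - alpha*grad = -1.7854
  prox(v) = soft_thresh(-1.7854, 0.0567) = -1.7287
f(x_2) = 7*(-1.7287)^2 + 11*(-1.7287) + 2.18*|-1.7287| = 5.6713


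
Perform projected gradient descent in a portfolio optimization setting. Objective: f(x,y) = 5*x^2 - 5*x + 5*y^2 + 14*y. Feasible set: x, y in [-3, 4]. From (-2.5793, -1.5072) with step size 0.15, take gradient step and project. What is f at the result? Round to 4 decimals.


Step 1: Compute gradient at (-2.5793, -1.5072).
grad_x = 2*5*-2.5793 - 5 = -30.793
grad_y = 2*5*-1.5072 + 14 = -1.072
Step 2: Gradient step.
x_raw = -2.5793 - 0.15*-30.793 = 2.0397
y_raw = -1.5072 - 0.15*-1.072 = -1.3464
Step 3: Project onto [-3, 4].
x_proj = clip(2.0397) = 2.0397
y_proj = clip(-1.3464) = -1.3464
Step 4: Evaluate f.
f(2.0397, -1.3464) = 0.817


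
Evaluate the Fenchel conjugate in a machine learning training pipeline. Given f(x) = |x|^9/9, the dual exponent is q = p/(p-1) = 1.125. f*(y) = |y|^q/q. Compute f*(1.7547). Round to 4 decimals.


The conjugate exponent q satisfies 1/p + 1/q = 1.
p = 9, so q = 9/(9 - 1) = 1.125
|y|^q = 1.7547^1.125 = 1.8825
f*(1.7547) = 1.8825 / 1.125 = 1.6733


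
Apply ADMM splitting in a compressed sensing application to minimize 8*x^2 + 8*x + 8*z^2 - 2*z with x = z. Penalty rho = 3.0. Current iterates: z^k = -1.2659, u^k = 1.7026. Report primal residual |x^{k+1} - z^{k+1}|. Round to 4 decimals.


ADMM iteration with rho = 3.0, z^k = -1.2659, u^k = 1.7026
Step 1: x-update.
Minimize 8*x^2 + 8*x + (3.0/2)*(x + 1.2659 + 1.7026)^2
FOC: (2*8 + 3.0)*x = -8 + 3.0*(-1.2659 - 1.7026)
x^{k+1} = -0.8898
Step 2: z-update.
Minimize 8*z^2 - 2*z + (3.0/2)*(-0.8898 - z + 1.7026)^2
FOC: (2*8 + 3.0)*z = 2 + 3.0*(-0.8898 + 1.7026)
z^{k+1} = 0.2336
Step 3: u-update.
u^{k+1} = 1.7026 - 0.8898 - 0.2336 = 0.5792
Step 4: Primal residual = |-0.8898 - 0.2336| = 1.1234


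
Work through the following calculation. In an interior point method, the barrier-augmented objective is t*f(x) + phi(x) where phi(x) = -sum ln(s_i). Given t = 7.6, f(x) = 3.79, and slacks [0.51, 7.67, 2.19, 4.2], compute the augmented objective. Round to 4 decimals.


Step 1: Compute log-barrier.
ln values: [-0.6733, 2.0373, 0.7839, 1.4351]
phi = -(-0.6733 + 2.0373 + 0.7839 + 1.4351) = -3.583
Step 2: Compute augmented objective.
t*f(x) = 7.6*3.79 = 28.804
Total = 28.804 - 3.583 = 25.221


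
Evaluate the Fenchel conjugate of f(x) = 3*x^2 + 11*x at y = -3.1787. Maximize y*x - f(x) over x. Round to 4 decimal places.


f*(y) = sup_x {y*x - a*x^2 - b*x} = sup_x {(y-b)*x - a*x^2}
FOC: (y - b) - 2a*x = 0 => x* = (y - b)/(2a)
x* = (-3.1787 - 11)/(2*3) = -2.3631
f*(-3.1787) = (y-b)^2/(4a) = (-3.1787 - 11)^2/(4*3)
= 201.0355/12 = 16.753


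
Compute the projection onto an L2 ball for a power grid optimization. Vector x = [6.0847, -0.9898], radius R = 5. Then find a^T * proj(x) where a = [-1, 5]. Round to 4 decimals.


Step 1: Compute ||x|| (intermediates to 6 decimals).
||x|| = sqrt(6.0847^2 + (-0.9898)^2) = 6.16468
Step 2: Project.
Since ||x|| > R, scale = R/||x|| = 5/6.16468 = 0.811072, proj(x) = scale * x
proj(x) = [4.93513, -0.802799]
Step 3: Dot product.
a^T * proj(x) = -1*4.93513 + 5*(-0.802799) = -8.9491


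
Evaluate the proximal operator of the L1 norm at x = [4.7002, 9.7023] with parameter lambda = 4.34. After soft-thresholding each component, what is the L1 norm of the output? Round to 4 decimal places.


Soft-thresholding with lambda = 4.34:
prox(4.7002) = sign(4.7002)*max(|4.7002| - 4.34, 0) = 0.3602
prox(9.7023) = sign(9.7023)*max(|9.7023| - 4.34, 0) = 5.3623
prox(x) = [0.3602, 5.3623]
||prox(x)||_1 = 0.3602 + 5.3623 = 5.7225


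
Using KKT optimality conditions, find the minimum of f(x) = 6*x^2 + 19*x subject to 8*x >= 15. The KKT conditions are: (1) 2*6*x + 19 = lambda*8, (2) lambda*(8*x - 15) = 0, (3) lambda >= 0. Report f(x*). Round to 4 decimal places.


Step 1: Try lambda = 0 (constraint inactive).
x_unc = -19/(2*6) = -1.5833
Check: 8*-1.5833 = -12.6664 < 15 -- violated!
Step 2: Constraint must be active: 8*x = 15
x* = 15/8 = 1.875
lambda = (2*6*1.875 + 19)/8 = 5.1875
Step 3: Compute optimal value.
f(x*) = 6*1.875^2 + 19*1.875 = 56.7188


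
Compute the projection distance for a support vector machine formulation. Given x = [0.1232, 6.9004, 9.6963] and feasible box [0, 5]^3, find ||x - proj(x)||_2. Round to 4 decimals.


Project each component onto [0, 5].
clip(0.1232) = 0.1232, clip(6.9004) = 5.0, clip(9.6963) = 5.0
Projection = [0.1232, 5.0, 5.0]
Squared diffs: [0.0, 3.6115, 22.0552]
Distance = sqrt(25.6667) = 5.0662


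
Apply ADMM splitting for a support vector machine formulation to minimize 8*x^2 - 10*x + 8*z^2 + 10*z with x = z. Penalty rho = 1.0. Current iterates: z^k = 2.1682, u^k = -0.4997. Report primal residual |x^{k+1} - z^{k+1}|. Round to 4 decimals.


ADMM iteration with rho = 1.0, z^k = 2.1682, u^k = -0.4997
Step 1: x-update.
Minimize 8*x^2 - 10*x + (1.0/2)*(x - 2.1682 - 0.4997)^2
FOC: (2*8 + 1.0)*x = 10 + 1.0*(2.1682 + 0.4997)
x^{k+1} = 0.7452
Step 2: z-update.
Minimize 8*z^2 + 10*z + (1.0/2)*(0.7452 - z - 0.4997)^2
FOC: (2*8 + 1.0)*z = -10 + 1.0*(0.7452 - 0.4997)
z^{k+1} = -0.5738
Step 3: u-update.
u^{k+1} = -0.4997 + 0.7452 + 0.5738 = 0.8193
Step 4: Primal residual = |0.7452 + 0.5738| = 1.319
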